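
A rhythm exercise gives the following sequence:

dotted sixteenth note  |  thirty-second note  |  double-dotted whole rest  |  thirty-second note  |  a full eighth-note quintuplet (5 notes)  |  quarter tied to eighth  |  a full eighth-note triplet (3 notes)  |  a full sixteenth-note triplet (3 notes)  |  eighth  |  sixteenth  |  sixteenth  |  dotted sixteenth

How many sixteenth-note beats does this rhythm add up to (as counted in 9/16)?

56

One sixteenth-note beat = 2 thirty-second notes.
Each duration in thirty-second notes: dotted sixteenth note = 3; thirty-second note = 1; double-dotted whole rest = 56; thirty-second note = 1; a full eighth-note quintuplet (5 notes) (five quintuplet eighths span one half) = 16; quarter tied to eighth (quarter + eighth) = 12; a full eighth-note triplet (3 notes) (three triplet eighths span one quarter) = 8; a full sixteenth-note triplet (3 notes) (three triplet sixteenths span one eighth) = 4; eighth = 4; sixteenth = 2; sixteenth = 2; dotted sixteenth = 3.
Sum: 3 + 1 + 56 + 1 + 16 + 12 + 8 + 4 + 4 + 2 + 2 + 3 = 112.
112 ÷ 2 = 56 beats.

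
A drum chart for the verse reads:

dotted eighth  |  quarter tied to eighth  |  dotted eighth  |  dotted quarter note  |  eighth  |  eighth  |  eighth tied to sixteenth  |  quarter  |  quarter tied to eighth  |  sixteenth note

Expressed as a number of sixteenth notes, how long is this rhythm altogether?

Each duration in sixteenth notes: dotted eighth = 3; quarter tied to eighth (quarter + eighth) = 6; dotted eighth = 3; dotted quarter note = 6; eighth = 2; eighth = 2; eighth tied to sixteenth (eighth + sixteenth) = 3; quarter = 4; quarter tied to eighth (quarter + eighth) = 6; sixteenth note = 1.
Altogether 3 + 6 + 3 + 6 + 2 + 2 + 3 + 4 + 6 + 1 = 36 sixteenth notes.

36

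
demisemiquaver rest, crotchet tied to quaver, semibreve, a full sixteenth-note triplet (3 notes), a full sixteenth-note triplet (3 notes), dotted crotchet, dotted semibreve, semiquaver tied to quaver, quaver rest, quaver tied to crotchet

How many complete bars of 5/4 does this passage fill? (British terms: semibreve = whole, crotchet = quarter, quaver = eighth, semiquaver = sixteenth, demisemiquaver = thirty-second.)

3

One bar of 5/4 = 40 thirty-second notes.
In thirty-second notes: demisemiquaver rest = 1; crotchet tied to quaver (crotchet + quaver) = 12; semibreve = 32; a full sixteenth-note triplet (3 notes) (three triplet sixteenths span one eighth) = 4; a full sixteenth-note triplet (3 notes) (three triplet sixteenths span one eighth) = 4; dotted crotchet = 12; dotted semibreve = 48; semiquaver tied to quaver (semiquaver + quaver) = 6; quaver rest = 4; quaver tied to crotchet (quaver + crotchet) = 12.
Sum: 1 + 12 + 32 + 4 + 4 + 12 + 48 + 6 + 4 + 12 = 135.
135 ÷ 40 = 3 complete bars with 15 left over.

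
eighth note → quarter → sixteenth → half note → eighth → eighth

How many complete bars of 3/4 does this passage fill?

One bar of 3/4 = 12 sixteenth notes.
Express everything in sixteenth notes: eighth note = 2; quarter = 4; sixteenth = 1; half note = 8; eighth = 2; eighth = 2.
Total: 2 + 4 + 1 + 8 + 2 + 2 = 19.
19 ÷ 12 = 1 complete bar with 7 left over.

1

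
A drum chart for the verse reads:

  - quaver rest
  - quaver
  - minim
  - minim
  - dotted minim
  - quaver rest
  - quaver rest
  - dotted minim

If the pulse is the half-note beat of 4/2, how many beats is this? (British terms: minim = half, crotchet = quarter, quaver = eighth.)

6

One half-note beat = 4 eighth notes.
In eighth notes: quaver rest = 1; quaver = 1; minim = 4; minim = 4; dotted minim = 6; quaver rest = 1; quaver rest = 1; dotted minim = 6.
Altogether 1 + 1 + 4 + 4 + 6 + 1 + 1 + 6 = 24.
24 ÷ 4 = 6 beats.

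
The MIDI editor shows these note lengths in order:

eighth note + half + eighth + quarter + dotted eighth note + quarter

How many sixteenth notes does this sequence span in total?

Express everything in sixteenth notes: eighth note = 2; half = 8; eighth = 2; quarter = 4; dotted eighth note = 3; quarter = 4.
Adding: 2 + 8 + 2 + 4 + 3 + 4 = 23 sixteenth notes.

23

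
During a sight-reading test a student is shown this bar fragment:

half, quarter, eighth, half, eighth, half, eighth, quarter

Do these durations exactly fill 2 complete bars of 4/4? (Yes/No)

No

One bar of 4/4 = 8 eighth notes, so 2 bars = 16.
Each duration in eighth notes: half = 4; quarter = 2; eighth = 1; half = 4; eighth = 1; half = 4; eighth = 1; quarter = 2.
Altogether 4 + 2 + 1 + 4 + 1 + 4 + 1 + 2 = 19.
19 exceeds 16, so the answer is No.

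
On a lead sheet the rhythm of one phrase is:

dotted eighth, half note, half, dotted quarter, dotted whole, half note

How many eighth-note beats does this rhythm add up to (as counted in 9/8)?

28.5

One eighth-note beat = 2 sixteenth notes.
Convert each value to sixteenth notes: dotted eighth = 3; half note = 8; half = 8; dotted quarter = 6; dotted whole = 24; half note = 8.
Sum: 3 + 8 + 8 + 6 + 24 + 8 = 57.
57 ÷ 2 = 28.5 beats.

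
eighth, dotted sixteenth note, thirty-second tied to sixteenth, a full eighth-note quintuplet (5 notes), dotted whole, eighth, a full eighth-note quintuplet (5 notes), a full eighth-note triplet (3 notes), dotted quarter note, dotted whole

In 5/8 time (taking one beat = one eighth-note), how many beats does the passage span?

40.5

One eighth-note beat = 4 thirty-second notes.
In thirty-second notes: eighth = 4; dotted sixteenth note = 3; thirty-second tied to sixteenth (thirty-second + sixteenth) = 3; a full eighth-note quintuplet (5 notes) (five quintuplet eighths span one half) = 16; dotted whole = 48; eighth = 4; a full eighth-note quintuplet (5 notes) (five quintuplet eighths span one half) = 16; a full eighth-note triplet (3 notes) (three triplet eighths span one quarter) = 8; dotted quarter note = 12; dotted whole = 48.
Adding: 4 + 3 + 3 + 16 + 48 + 4 + 16 + 8 + 12 + 48 = 162.
162 ÷ 4 = 40.5 beats.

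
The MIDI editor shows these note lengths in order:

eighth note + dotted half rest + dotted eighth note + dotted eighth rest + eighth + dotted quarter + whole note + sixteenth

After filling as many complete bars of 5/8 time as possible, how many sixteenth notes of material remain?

One bar of 5/8 = 10 sixteenth notes.
In sixteenth notes: eighth note = 2; dotted half rest = 12; dotted eighth note = 3; dotted eighth rest = 3; eighth = 2; dotted quarter = 6; whole note = 16; sixteenth = 1.
Altogether 2 + 12 + 3 + 3 + 2 + 6 + 16 + 1 = 45.
45 ÷ 10 = 4 complete bars with 5 sixteenth notes remaining.

5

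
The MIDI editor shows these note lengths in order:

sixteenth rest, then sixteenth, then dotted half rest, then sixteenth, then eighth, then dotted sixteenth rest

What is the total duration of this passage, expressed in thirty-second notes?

Working in thirty-second notes: sixteenth rest = 2; sixteenth = 2; dotted half rest = 24; sixteenth = 2; eighth = 4; dotted sixteenth rest = 3.
Altogether 2 + 2 + 24 + 2 + 4 + 3 = 37 thirty-second notes.

37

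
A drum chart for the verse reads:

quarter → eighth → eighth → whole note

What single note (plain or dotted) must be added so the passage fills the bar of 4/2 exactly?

The bar of 4/2 = 16 eighth notes.
Each duration in eighth notes: quarter = 2; eighth = 1; eighth = 1; whole note = 8.
Altogether 2 + 1 + 1 + 8 = 12.
Remaining: 16 − 12 = 4 eighth notes, which is a half note.

half note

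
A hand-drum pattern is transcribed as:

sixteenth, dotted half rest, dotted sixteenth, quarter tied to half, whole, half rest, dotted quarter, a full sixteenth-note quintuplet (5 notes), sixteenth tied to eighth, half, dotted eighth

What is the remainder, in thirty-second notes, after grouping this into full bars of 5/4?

29

One bar of 5/4 = 40 thirty-second notes.
Working in thirty-second notes: sixteenth = 2; dotted half rest = 24; dotted sixteenth = 3; quarter tied to half (quarter + half) = 24; whole = 32; half rest = 16; dotted quarter = 12; a full sixteenth-note quintuplet (5 notes) (five quintuplet sixteenths span one quarter) = 8; sixteenth tied to eighth (sixteenth + eighth) = 6; half = 16; dotted eighth = 6.
Total: 2 + 24 + 3 + 24 + 32 + 16 + 12 + 8 + 6 + 16 + 6 = 149.
149 ÷ 40 = 3 complete bars with 29 thirty-second notes remaining.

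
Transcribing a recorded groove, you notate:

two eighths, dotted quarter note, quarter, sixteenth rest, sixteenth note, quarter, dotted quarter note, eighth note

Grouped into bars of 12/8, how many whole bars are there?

One bar of 12/8 = 24 sixteenth notes.
In sixteenth notes: eighth = 2; eighth = 2; dotted quarter note = 6; quarter = 4; sixteenth rest = 1; sixteenth note = 1; quarter = 4; dotted quarter note = 6; eighth note = 2.
Adding: 2 + 2 + 6 + 4 + 1 + 1 + 4 + 6 + 2 = 28.
28 ÷ 24 = 1 complete bar with 4 left over.

1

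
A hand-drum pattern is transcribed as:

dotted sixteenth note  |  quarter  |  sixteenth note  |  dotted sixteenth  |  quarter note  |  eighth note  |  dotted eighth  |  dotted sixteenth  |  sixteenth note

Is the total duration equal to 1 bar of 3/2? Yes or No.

No

One bar of 3/2 = 48 thirty-second notes.
Express everything in thirty-second notes: dotted sixteenth note = 3; quarter = 8; sixteenth note = 2; dotted sixteenth = 3; quarter note = 8; eighth note = 4; dotted eighth = 6; dotted sixteenth = 3; sixteenth note = 2.
Adding: 3 + 8 + 2 + 3 + 8 + 4 + 6 + 3 + 2 = 39.
39 falls short of 48, so the answer is No.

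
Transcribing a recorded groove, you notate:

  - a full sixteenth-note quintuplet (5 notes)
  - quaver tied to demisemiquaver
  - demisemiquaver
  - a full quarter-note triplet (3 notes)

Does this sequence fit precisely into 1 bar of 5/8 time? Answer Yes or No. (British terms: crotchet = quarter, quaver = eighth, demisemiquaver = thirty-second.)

No

One bar of 5/8 = 20 thirty-second notes.
Working in thirty-second notes: a full sixteenth-note quintuplet (5 notes) (five quintuplet sixteenths span one quarter) = 8; quaver tied to demisemiquaver (quaver + demisemiquaver) = 5; demisemiquaver = 1; a full quarter-note triplet (3 notes) (three triplet quarters span one half) = 16.
Altogether 8 + 5 + 1 + 16 = 30.
30 exceeds 20, so the answer is No.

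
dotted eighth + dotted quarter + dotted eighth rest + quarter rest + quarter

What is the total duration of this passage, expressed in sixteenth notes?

20

Working in sixteenth notes: dotted eighth = 3; dotted quarter = 6; dotted eighth rest = 3; quarter rest = 4; quarter = 4.
Sum: 3 + 6 + 3 + 4 + 4 = 20 sixteenth notes.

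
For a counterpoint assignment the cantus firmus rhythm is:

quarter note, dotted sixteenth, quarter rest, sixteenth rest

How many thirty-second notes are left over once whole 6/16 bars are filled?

One bar of 6/16 = 12 thirty-second notes.
Convert each value to thirty-second notes: quarter note = 8; dotted sixteenth = 3; quarter rest = 8; sixteenth rest = 2.
Adding: 8 + 3 + 8 + 2 = 21.
21 ÷ 12 = 1 complete bar with 9 thirty-second notes remaining.

9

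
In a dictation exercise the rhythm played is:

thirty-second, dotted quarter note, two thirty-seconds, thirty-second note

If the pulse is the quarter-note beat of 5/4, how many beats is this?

2

One quarter-note beat = 8 thirty-second notes.
Each duration in thirty-second notes: thirty-second = 1; dotted quarter note = 12; thirty-second = 1; thirty-second = 1; thirty-second note = 1.
Total: 1 + 12 + 1 + 1 + 1 = 16.
16 ÷ 8 = 2 beats.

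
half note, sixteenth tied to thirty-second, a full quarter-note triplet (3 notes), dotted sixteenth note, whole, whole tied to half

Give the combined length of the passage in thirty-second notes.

Each duration in thirty-second notes: half note = 16; sixteenth tied to thirty-second (sixteenth + thirty-second) = 3; a full quarter-note triplet (3 notes) (three triplet quarters span one half) = 16; dotted sixteenth note = 3; whole = 32; whole tied to half (whole + half) = 48.
Sum: 16 + 3 + 16 + 3 + 32 + 48 = 118 thirty-second notes.

118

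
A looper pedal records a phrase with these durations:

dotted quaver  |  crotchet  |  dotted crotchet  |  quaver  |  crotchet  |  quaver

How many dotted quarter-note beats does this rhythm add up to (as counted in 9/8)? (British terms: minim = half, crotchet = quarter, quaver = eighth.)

One dotted quarter-note beat = 6 sixteenth notes.
In sixteenth notes: dotted quaver = 3; crotchet = 4; dotted crotchet = 6; quaver = 2; crotchet = 4; quaver = 2.
Sum: 3 + 4 + 6 + 2 + 4 + 2 = 21.
21 ÷ 6 = 3.5 beats.

3.5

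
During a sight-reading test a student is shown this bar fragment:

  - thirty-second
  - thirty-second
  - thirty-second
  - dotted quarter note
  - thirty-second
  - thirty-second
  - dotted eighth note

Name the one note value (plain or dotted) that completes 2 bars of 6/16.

thirty-second note

2 bars of 6/16 = 24 thirty-second notes.
Convert each value to thirty-second notes: thirty-second = 1; thirty-second = 1; thirty-second = 1; dotted quarter note = 12; thirty-second = 1; thirty-second = 1; dotted eighth note = 6.
Total: 1 + 1 + 1 + 12 + 1 + 1 + 6 = 23.
Remaining: 24 − 23 = 1 thirty-second note, which is a thirty-second note.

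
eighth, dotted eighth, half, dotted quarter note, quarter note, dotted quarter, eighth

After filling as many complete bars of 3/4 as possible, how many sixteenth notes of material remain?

One bar of 3/4 = 12 sixteenth notes.
Working in sixteenth notes: eighth = 2; dotted eighth = 3; half = 8; dotted quarter note = 6; quarter note = 4; dotted quarter = 6; eighth = 2.
Sum: 2 + 3 + 8 + 6 + 4 + 6 + 2 = 31.
31 ÷ 12 = 2 complete bars with 7 sixteenth notes remaining.

7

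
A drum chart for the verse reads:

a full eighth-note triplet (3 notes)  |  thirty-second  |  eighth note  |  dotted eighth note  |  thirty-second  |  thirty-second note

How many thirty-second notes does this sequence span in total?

Working in thirty-second notes: a full eighth-note triplet (3 notes) (three triplet eighths span one quarter) = 8; thirty-second = 1; eighth note = 4; dotted eighth note = 6; thirty-second = 1; thirty-second note = 1.
Total: 8 + 1 + 4 + 6 + 1 + 1 = 21 thirty-second notes.

21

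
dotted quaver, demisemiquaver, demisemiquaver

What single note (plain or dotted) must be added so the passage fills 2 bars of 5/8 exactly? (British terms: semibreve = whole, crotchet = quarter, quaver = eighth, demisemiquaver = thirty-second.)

whole note

2 bars of 5/8 = 40 thirty-second notes.
In thirty-second notes: dotted quaver = 6; demisemiquaver = 1; demisemiquaver = 1.
Total: 6 + 1 + 1 = 8.
Remaining: 40 − 8 = 32 thirty-second notes, which is a whole note.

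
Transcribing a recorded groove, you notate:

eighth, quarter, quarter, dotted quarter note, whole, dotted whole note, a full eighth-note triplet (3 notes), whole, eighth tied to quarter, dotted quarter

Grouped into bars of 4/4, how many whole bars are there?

One bar of 4/4 = 8 eighth notes.
Working in eighth notes: eighth = 1; quarter = 2; quarter = 2; dotted quarter note = 3; whole = 8; dotted whole note = 12; a full eighth-note triplet (3 notes) (three triplet eighths span one quarter) = 2; whole = 8; eighth tied to quarter (eighth + quarter) = 3; dotted quarter = 3.
Altogether 1 + 2 + 2 + 3 + 8 + 12 + 2 + 8 + 3 + 3 = 44.
44 ÷ 8 = 5 complete bars with 4 left over.

5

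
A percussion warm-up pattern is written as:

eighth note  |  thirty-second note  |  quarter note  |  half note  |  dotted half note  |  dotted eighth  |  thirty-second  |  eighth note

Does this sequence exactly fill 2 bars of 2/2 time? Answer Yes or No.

Yes

One bar of 2/2 = 32 thirty-second notes, so 2 bars = 64.
Each duration in thirty-second notes: eighth note = 4; thirty-second note = 1; quarter note = 8; half note = 16; dotted half note = 24; dotted eighth = 6; thirty-second = 1; eighth note = 4.
Total: 4 + 1 + 8 + 16 + 24 + 6 + 1 + 4 = 64.
64 equals 64, so the answer is Yes.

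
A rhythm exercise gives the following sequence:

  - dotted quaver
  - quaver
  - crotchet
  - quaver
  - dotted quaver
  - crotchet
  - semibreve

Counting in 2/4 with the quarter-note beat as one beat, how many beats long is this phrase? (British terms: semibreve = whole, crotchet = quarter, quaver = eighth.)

8.5

One quarter-note beat = 4 sixteenth notes.
Express everything in sixteenth notes: dotted quaver = 3; quaver = 2; crotchet = 4; quaver = 2; dotted quaver = 3; crotchet = 4; semibreve = 16.
Total: 3 + 2 + 4 + 2 + 3 + 4 + 16 = 34.
34 ÷ 4 = 8.5 beats.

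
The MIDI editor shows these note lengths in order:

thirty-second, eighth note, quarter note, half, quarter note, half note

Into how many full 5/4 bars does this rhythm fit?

1

One bar of 5/4 = 40 thirty-second notes.
In thirty-second notes: thirty-second = 1; eighth note = 4; quarter note = 8; half = 16; quarter note = 8; half note = 16.
Sum: 1 + 4 + 8 + 16 + 8 + 16 = 53.
53 ÷ 40 = 1 complete bar with 13 left over.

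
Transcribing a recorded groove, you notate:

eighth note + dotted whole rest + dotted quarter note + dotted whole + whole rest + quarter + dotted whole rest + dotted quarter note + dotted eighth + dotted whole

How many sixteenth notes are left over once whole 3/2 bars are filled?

One bar of 3/2 = 24 sixteenth notes.
Working in sixteenth notes: eighth note = 2; dotted whole rest = 24; dotted quarter note = 6; dotted whole = 24; whole rest = 16; quarter = 4; dotted whole rest = 24; dotted quarter note = 6; dotted eighth = 3; dotted whole = 24.
Altogether 2 + 24 + 6 + 24 + 16 + 4 + 24 + 6 + 3 + 24 = 133.
133 ÷ 24 = 5 complete bars with 13 sixteenth notes remaining.

13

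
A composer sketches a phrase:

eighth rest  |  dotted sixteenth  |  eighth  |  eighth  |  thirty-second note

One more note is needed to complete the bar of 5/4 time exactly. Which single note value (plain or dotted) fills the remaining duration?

dotted half note

The bar of 5/4 = 40 thirty-second notes.
In thirty-second notes: eighth rest = 4; dotted sixteenth = 3; eighth = 4; eighth = 4; thirty-second note = 1.
Adding: 4 + 3 + 4 + 4 + 1 = 16.
Remaining: 40 − 16 = 24 thirty-second notes, which is a dotted half note.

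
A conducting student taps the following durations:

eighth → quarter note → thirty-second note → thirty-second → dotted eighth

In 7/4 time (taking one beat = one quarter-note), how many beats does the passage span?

2.5

One quarter-note beat = 8 thirty-second notes.
In thirty-second notes: eighth = 4; quarter note = 8; thirty-second note = 1; thirty-second = 1; dotted eighth = 6.
Adding: 4 + 8 + 1 + 1 + 6 = 20.
20 ÷ 8 = 2.5 beats.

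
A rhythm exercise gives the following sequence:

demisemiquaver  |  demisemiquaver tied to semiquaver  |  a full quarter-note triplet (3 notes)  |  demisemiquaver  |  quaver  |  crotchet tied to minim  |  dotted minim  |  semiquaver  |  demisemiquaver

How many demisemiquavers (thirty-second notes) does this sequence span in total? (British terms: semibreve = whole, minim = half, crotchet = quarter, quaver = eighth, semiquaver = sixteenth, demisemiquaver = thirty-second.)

76

Express everything in thirty-second notes: demisemiquaver = 1; demisemiquaver tied to semiquaver (demisemiquaver + semiquaver) = 3; a full quarter-note triplet (3 notes) (three triplet quarters span one half) = 16; demisemiquaver = 1; quaver = 4; crotchet tied to minim (crotchet + minim) = 24; dotted minim = 24; semiquaver = 2; demisemiquaver = 1.
Altogether 1 + 3 + 16 + 1 + 4 + 24 + 24 + 2 + 1 = 76 thirty-second notes.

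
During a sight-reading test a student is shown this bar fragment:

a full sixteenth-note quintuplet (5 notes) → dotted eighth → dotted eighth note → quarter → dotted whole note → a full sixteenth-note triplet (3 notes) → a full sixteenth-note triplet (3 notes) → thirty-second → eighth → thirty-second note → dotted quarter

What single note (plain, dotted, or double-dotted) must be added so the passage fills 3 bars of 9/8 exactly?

dotted eighth note

3 bars of 9/8 = 108 thirty-second notes.
Express everything in thirty-second notes: a full sixteenth-note quintuplet (5 notes) (five quintuplet sixteenths span one quarter) = 8; dotted eighth = 6; dotted eighth note = 6; quarter = 8; dotted whole note = 48; a full sixteenth-note triplet (3 notes) (three triplet sixteenths span one eighth) = 4; a full sixteenth-note triplet (3 notes) (three triplet sixteenths span one eighth) = 4; thirty-second = 1; eighth = 4; thirty-second note = 1; dotted quarter = 12.
Altogether 8 + 6 + 6 + 8 + 48 + 4 + 4 + 1 + 4 + 1 + 12 = 102.
Remaining: 108 − 102 = 6 thirty-second notes, which is a dotted eighth note.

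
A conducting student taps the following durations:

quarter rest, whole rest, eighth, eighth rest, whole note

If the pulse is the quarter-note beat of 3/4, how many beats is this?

10

One quarter-note beat = 2 eighth notes.
Each duration in eighth notes: quarter rest = 2; whole rest = 8; eighth = 1; eighth rest = 1; whole note = 8.
Sum: 2 + 8 + 1 + 1 + 8 = 20.
20 ÷ 2 = 10 beats.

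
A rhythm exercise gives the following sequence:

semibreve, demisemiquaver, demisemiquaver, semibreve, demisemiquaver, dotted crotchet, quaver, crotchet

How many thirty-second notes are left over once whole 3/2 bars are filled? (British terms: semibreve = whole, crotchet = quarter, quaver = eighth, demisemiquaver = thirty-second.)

43

One bar of 3/2 = 48 thirty-second notes.
In thirty-second notes: semibreve = 32; demisemiquaver = 1; demisemiquaver = 1; semibreve = 32; demisemiquaver = 1; dotted crotchet = 12; quaver = 4; crotchet = 8.
Adding: 32 + 1 + 1 + 32 + 1 + 12 + 4 + 8 = 91.
91 ÷ 48 = 1 complete bar with 43 thirty-second notes remaining.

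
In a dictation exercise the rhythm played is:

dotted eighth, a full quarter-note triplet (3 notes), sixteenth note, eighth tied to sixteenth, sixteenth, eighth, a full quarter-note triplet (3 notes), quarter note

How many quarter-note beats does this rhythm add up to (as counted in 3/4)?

7.5

One quarter-note beat = 4 sixteenth notes.
Working in sixteenth notes: dotted eighth = 3; a full quarter-note triplet (3 notes) (three triplet quarters span one half) = 8; sixteenth note = 1; eighth tied to sixteenth (eighth + sixteenth) = 3; sixteenth = 1; eighth = 2; a full quarter-note triplet (3 notes) (three triplet quarters span one half) = 8; quarter note = 4.
Total: 3 + 8 + 1 + 3 + 1 + 2 + 8 + 4 = 30.
30 ÷ 4 = 7.5 beats.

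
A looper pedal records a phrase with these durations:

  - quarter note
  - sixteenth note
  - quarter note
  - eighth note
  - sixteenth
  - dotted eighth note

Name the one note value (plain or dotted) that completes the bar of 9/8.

dotted eighth note

The bar of 9/8 = 18 sixteenth notes.
Each duration in sixteenth notes: quarter note = 4; sixteenth note = 1; quarter note = 4; eighth note = 2; sixteenth = 1; dotted eighth note = 3.
Total: 4 + 1 + 4 + 2 + 1 + 3 = 15.
Remaining: 18 − 15 = 3 sixteenth notes, which is a dotted eighth note.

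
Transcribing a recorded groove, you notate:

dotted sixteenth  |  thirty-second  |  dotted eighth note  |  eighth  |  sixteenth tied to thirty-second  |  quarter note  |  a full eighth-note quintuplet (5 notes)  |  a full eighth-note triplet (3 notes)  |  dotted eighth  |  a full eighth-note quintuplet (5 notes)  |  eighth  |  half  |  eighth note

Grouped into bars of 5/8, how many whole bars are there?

4

One bar of 5/8 = 20 thirty-second notes.
In thirty-second notes: dotted sixteenth = 3; thirty-second = 1; dotted eighth note = 6; eighth = 4; sixteenth tied to thirty-second (sixteenth + thirty-second) = 3; quarter note = 8; a full eighth-note quintuplet (5 notes) (five quintuplet eighths span one half) = 16; a full eighth-note triplet (3 notes) (three triplet eighths span one quarter) = 8; dotted eighth = 6; a full eighth-note quintuplet (5 notes) (five quintuplet eighths span one half) = 16; eighth = 4; half = 16; eighth note = 4.
Altogether 3 + 1 + 6 + 4 + 3 + 8 + 16 + 8 + 6 + 16 + 4 + 16 + 4 = 95.
95 ÷ 20 = 4 complete bars with 15 left over.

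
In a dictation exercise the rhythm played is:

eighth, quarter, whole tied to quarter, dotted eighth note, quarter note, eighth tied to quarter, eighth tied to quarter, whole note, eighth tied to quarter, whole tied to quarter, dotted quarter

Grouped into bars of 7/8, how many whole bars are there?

One bar of 7/8 = 14 sixteenth notes.
In sixteenth notes: eighth = 2; quarter = 4; whole tied to quarter (whole + quarter) = 20; dotted eighth note = 3; quarter note = 4; eighth tied to quarter (eighth + quarter) = 6; eighth tied to quarter (eighth + quarter) = 6; whole note = 16; eighth tied to quarter (eighth + quarter) = 6; whole tied to quarter (whole + quarter) = 20; dotted quarter = 6.
Altogether 2 + 4 + 20 + 3 + 4 + 6 + 6 + 16 + 6 + 20 + 6 = 93.
93 ÷ 14 = 6 complete bars with 9 left over.

6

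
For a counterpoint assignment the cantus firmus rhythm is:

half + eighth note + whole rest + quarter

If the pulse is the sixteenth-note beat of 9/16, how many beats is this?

One sixteenth-note beat = 2 thirty-second notes.
Working in thirty-second notes: half = 16; eighth note = 4; whole rest = 32; quarter = 8.
Altogether 16 + 4 + 32 + 8 = 60.
60 ÷ 2 = 30 beats.

30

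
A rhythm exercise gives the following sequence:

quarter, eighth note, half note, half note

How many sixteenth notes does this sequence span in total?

22

Express everything in sixteenth notes: quarter = 4; eighth note = 2; half note = 8; half note = 8.
Adding: 4 + 2 + 8 + 8 = 22 sixteenth notes.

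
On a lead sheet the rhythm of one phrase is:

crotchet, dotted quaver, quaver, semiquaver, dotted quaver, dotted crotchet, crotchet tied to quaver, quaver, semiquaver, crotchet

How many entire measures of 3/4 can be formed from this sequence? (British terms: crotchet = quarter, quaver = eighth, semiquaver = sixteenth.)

One bar of 3/4 = 12 sixteenth notes.
Working in sixteenth notes: crotchet = 4; dotted quaver = 3; quaver = 2; semiquaver = 1; dotted quaver = 3; dotted crotchet = 6; crotchet tied to quaver (crotchet + quaver) = 6; quaver = 2; semiquaver = 1; crotchet = 4.
Adding: 4 + 3 + 2 + 1 + 3 + 6 + 6 + 2 + 1 + 4 = 32.
32 ÷ 12 = 2 complete bars with 8 left over.

2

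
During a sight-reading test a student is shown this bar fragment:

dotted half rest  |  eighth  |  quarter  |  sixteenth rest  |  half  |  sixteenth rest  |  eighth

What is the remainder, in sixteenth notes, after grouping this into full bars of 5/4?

One bar of 5/4 = 20 sixteenth notes.
Express everything in sixteenth notes: dotted half rest = 12; eighth = 2; quarter = 4; sixteenth rest = 1; half = 8; sixteenth rest = 1; eighth = 2.
Adding: 12 + 2 + 4 + 1 + 8 + 1 + 2 = 30.
30 ÷ 20 = 1 complete bar with 10 sixteenth notes remaining.

10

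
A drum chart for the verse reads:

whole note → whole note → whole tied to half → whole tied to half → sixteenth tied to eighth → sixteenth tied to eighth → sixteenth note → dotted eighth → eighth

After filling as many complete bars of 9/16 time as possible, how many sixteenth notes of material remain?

2

One bar of 9/16 = 9 sixteenth notes.
In sixteenth notes: whole note = 16; whole note = 16; whole tied to half (whole + half) = 24; whole tied to half (whole + half) = 24; sixteenth tied to eighth (sixteenth + eighth) = 3; sixteenth tied to eighth (sixteenth + eighth) = 3; sixteenth note = 1; dotted eighth = 3; eighth = 2.
Altogether 16 + 16 + 24 + 24 + 3 + 3 + 1 + 3 + 2 = 92.
92 ÷ 9 = 10 complete bars with 2 sixteenth notes remaining.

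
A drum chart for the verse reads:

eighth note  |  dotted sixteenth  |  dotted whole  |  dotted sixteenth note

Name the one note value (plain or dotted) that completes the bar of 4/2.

The bar of 4/2 = 64 thirty-second notes.
In thirty-second notes: eighth note = 4; dotted sixteenth = 3; dotted whole = 48; dotted sixteenth note = 3.
Altogether 4 + 3 + 48 + 3 = 58.
Remaining: 64 − 58 = 6 thirty-second notes, which is a dotted eighth note.

dotted eighth note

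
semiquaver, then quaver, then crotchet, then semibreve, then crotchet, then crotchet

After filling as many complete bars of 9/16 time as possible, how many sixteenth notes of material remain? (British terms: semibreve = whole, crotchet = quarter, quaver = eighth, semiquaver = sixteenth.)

4

One bar of 9/16 = 9 sixteenth notes.
Working in sixteenth notes: semiquaver = 1; quaver = 2; crotchet = 4; semibreve = 16; crotchet = 4; crotchet = 4.
Adding: 1 + 2 + 4 + 16 + 4 + 4 = 31.
31 ÷ 9 = 3 complete bars with 4 sixteenth notes remaining.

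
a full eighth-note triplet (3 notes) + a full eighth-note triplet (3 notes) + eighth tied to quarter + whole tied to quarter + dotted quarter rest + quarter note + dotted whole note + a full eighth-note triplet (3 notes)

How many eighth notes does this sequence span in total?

Convert each value to eighth notes: a full eighth-note triplet (3 notes) (three triplet eighths span one quarter) = 2; a full eighth-note triplet (3 notes) (three triplet eighths span one quarter) = 2; eighth tied to quarter (eighth + quarter) = 3; whole tied to quarter (whole + quarter) = 10; dotted quarter rest = 3; quarter note = 2; dotted whole note = 12; a full eighth-note triplet (3 notes) (three triplet eighths span one quarter) = 2.
Altogether 2 + 2 + 3 + 10 + 3 + 2 + 12 + 2 = 36 eighth notes.

36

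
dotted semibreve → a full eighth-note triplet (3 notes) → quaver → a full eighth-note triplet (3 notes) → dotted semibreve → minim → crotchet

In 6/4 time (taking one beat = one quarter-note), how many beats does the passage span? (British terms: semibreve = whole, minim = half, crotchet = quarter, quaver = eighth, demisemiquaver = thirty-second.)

17.5

One quarter-note beat = 2 eighth notes.
In eighth notes: dotted semibreve = 12; a full eighth-note triplet (3 notes) (three triplet eighths span one quarter) = 2; quaver = 1; a full eighth-note triplet (3 notes) (three triplet eighths span one quarter) = 2; dotted semibreve = 12; minim = 4; crotchet = 2.
Adding: 12 + 2 + 1 + 2 + 12 + 4 + 2 = 35.
35 ÷ 2 = 17.5 beats.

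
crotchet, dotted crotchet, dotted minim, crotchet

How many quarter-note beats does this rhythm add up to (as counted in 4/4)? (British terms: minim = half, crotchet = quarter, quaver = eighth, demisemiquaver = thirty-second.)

One quarter-note beat = 2 eighth notes.
Express everything in eighth notes: crotchet = 2; dotted crotchet = 3; dotted minim = 6; crotchet = 2.
Sum: 2 + 3 + 6 + 2 = 13.
13 ÷ 2 = 6.5 beats.

6.5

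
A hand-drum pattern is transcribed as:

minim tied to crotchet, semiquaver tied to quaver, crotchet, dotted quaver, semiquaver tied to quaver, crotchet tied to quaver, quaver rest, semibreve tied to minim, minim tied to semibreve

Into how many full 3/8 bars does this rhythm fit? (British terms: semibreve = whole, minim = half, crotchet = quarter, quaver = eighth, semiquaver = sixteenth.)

One bar of 3/8 = 6 sixteenth notes.
Each duration in sixteenth notes: minim tied to crotchet (minim + crotchet) = 12; semiquaver tied to quaver (semiquaver + quaver) = 3; crotchet = 4; dotted quaver = 3; semiquaver tied to quaver (semiquaver + quaver) = 3; crotchet tied to quaver (crotchet + quaver) = 6; quaver rest = 2; semibreve tied to minim (semibreve + minim) = 24; minim tied to semibreve (minim + semibreve) = 24.
Altogether 12 + 3 + 4 + 3 + 3 + 6 + 2 + 24 + 24 = 81.
81 ÷ 6 = 13 complete bars with 3 left over.

13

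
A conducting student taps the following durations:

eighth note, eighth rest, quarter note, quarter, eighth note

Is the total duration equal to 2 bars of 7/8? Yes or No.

No

One bar of 7/8 = 7 eighth notes, so 2 bars = 14.
Each duration in eighth notes: eighth note = 1; eighth rest = 1; quarter note = 2; quarter = 2; eighth note = 1.
Adding: 1 + 1 + 2 + 2 + 1 = 7.
7 falls short of 14, so the answer is No.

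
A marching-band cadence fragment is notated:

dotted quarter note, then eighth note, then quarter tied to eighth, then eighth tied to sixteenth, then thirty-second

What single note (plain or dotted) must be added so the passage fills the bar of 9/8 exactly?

thirty-second note

The bar of 9/8 = 36 thirty-second notes.
Convert each value to thirty-second notes: dotted quarter note = 12; eighth note = 4; quarter tied to eighth (quarter + eighth) = 12; eighth tied to sixteenth (eighth + sixteenth) = 6; thirty-second = 1.
Sum: 12 + 4 + 12 + 6 + 1 = 35.
Remaining: 36 − 35 = 1 thirty-second note, which is a thirty-second note.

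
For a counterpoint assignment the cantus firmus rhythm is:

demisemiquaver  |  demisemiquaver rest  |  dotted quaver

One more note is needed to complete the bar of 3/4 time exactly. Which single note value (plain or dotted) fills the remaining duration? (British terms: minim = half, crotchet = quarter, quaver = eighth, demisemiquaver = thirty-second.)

The bar of 3/4 = 24 thirty-second notes.
Each duration in thirty-second notes: demisemiquaver = 1; demisemiquaver rest = 1; dotted quaver = 6.
Total: 1 + 1 + 6 = 8.
Remaining: 24 − 8 = 16 thirty-second notes, which is a half note.

half note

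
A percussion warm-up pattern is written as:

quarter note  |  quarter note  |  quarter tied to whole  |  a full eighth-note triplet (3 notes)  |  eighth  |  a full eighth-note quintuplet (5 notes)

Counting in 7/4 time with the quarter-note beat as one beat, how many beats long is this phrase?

One quarter-note beat = 2 eighth notes.
Working in eighth notes: quarter note = 2; quarter note = 2; quarter tied to whole (quarter + whole) = 10; a full eighth-note triplet (3 notes) (three triplet eighths span one quarter) = 2; eighth = 1; a full eighth-note quintuplet (5 notes) (five quintuplet eighths span one half) = 4.
Sum: 2 + 2 + 10 + 2 + 1 + 4 = 21.
21 ÷ 2 = 10.5 beats.

10.5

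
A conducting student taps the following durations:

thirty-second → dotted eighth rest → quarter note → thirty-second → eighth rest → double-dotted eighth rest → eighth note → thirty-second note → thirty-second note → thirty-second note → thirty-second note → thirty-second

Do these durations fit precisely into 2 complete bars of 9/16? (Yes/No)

Yes

One bar of 9/16 = 18 thirty-second notes, so 2 bars = 36.
Convert each value to thirty-second notes: thirty-second = 1; dotted eighth rest = 6; quarter note = 8; thirty-second = 1; eighth rest = 4; double-dotted eighth rest = 7; eighth note = 4; thirty-second note = 1; thirty-second note = 1; thirty-second note = 1; thirty-second note = 1; thirty-second = 1.
Sum: 1 + 6 + 8 + 1 + 4 + 7 + 4 + 1 + 1 + 1 + 1 + 1 = 36.
36 equals 36, so the answer is Yes.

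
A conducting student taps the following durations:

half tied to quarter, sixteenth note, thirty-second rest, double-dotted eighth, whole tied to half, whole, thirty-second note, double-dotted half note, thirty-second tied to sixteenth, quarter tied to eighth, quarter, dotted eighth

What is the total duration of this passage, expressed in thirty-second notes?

172

Convert each value to thirty-second notes: half tied to quarter (half + quarter) = 24; sixteenth note = 2; thirty-second rest = 1; double-dotted eighth = 7; whole tied to half (whole + half) = 48; whole = 32; thirty-second note = 1; double-dotted half note = 28; thirty-second tied to sixteenth (thirty-second + sixteenth) = 3; quarter tied to eighth (quarter + eighth) = 12; quarter = 8; dotted eighth = 6.
Total: 24 + 2 + 1 + 7 + 48 + 32 + 1 + 28 + 3 + 12 + 8 + 6 = 172 thirty-second notes.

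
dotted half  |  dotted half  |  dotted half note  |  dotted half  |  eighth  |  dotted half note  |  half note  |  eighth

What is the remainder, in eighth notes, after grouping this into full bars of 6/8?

One bar of 6/8 = 6 eighth notes.
Convert each value to eighth notes: dotted half = 6; dotted half = 6; dotted half note = 6; dotted half = 6; eighth = 1; dotted half note = 6; half note = 4; eighth = 1.
Sum: 6 + 6 + 6 + 6 + 1 + 6 + 4 + 1 = 36.
36 ÷ 6 = 6 complete bars with 0 eighth notes remaining.

0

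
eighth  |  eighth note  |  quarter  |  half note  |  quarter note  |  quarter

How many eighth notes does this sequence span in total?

12

Each duration in eighth notes: eighth = 1; eighth note = 1; quarter = 2; half note = 4; quarter note = 2; quarter = 2.
Total: 1 + 1 + 2 + 4 + 2 + 2 = 12 eighth notes.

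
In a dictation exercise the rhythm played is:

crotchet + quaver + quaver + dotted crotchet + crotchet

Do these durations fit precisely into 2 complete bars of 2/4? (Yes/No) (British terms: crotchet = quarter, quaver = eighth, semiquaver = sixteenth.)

One bar of 2/4 = 4 eighth notes, so 2 bars = 8.
In eighth notes: crotchet = 2; quaver = 1; quaver = 1; dotted crotchet = 3; crotchet = 2.
Altogether 2 + 1 + 1 + 3 + 2 = 9.
9 exceeds 8, so the answer is No.

No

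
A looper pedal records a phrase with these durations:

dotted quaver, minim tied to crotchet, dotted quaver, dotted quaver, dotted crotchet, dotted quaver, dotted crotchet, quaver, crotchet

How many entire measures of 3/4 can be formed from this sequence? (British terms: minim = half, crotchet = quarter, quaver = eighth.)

One bar of 3/4 = 12 sixteenth notes.
Each duration in sixteenth notes: dotted quaver = 3; minim tied to crotchet (minim + crotchet) = 12; dotted quaver = 3; dotted quaver = 3; dotted crotchet = 6; dotted quaver = 3; dotted crotchet = 6; quaver = 2; crotchet = 4.
Adding: 3 + 12 + 3 + 3 + 6 + 3 + 6 + 2 + 4 = 42.
42 ÷ 12 = 3 complete bars with 6 left over.

3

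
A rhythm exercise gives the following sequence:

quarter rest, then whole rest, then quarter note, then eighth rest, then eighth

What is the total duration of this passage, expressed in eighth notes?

Express everything in eighth notes: quarter rest = 2; whole rest = 8; quarter note = 2; eighth rest = 1; eighth = 1.
Altogether 2 + 8 + 2 + 1 + 1 = 14 eighth notes.

14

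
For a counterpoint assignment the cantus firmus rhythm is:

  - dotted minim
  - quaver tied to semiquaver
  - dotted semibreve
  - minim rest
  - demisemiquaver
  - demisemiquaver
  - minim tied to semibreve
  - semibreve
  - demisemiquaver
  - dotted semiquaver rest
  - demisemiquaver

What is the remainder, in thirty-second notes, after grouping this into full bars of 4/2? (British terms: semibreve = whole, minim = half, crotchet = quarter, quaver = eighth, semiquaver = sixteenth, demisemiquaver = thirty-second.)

One bar of 4/2 = 64 thirty-second notes.
Working in thirty-second notes: dotted minim = 24; quaver tied to semiquaver (quaver + semiquaver) = 6; dotted semibreve = 48; minim rest = 16; demisemiquaver = 1; demisemiquaver = 1; minim tied to semibreve (minim + semibreve) = 48; semibreve = 32; demisemiquaver = 1; dotted semiquaver rest = 3; demisemiquaver = 1.
Sum: 24 + 6 + 48 + 16 + 1 + 1 + 48 + 32 + 1 + 3 + 1 = 181.
181 ÷ 64 = 2 complete bars with 53 thirty-second notes remaining.

53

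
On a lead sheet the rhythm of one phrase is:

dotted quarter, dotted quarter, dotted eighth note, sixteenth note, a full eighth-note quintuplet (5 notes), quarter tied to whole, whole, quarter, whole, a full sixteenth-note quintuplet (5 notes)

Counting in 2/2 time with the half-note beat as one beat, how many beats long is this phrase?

One half-note beat = 8 sixteenth notes.
Convert each value to sixteenth notes: dotted quarter = 6; dotted quarter = 6; dotted eighth note = 3; sixteenth note = 1; a full eighth-note quintuplet (5 notes) (five quintuplet eighths span one half) = 8; quarter tied to whole (quarter + whole) = 20; whole = 16; quarter = 4; whole = 16; a full sixteenth-note quintuplet (5 notes) (five quintuplet sixteenths span one quarter) = 4.
Sum: 6 + 6 + 3 + 1 + 8 + 20 + 16 + 4 + 16 + 4 = 84.
84 ÷ 8 = 10.5 beats.

10.5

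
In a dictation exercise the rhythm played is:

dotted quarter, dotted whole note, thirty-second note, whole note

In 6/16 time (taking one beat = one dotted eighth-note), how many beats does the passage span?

One dotted eighth-note beat = 6 thirty-second notes.
Convert each value to thirty-second notes: dotted quarter = 12; dotted whole note = 48; thirty-second note = 1; whole note = 32.
Adding: 12 + 48 + 1 + 32 = 93.
93 ÷ 6 = 15.5 beats.

15.5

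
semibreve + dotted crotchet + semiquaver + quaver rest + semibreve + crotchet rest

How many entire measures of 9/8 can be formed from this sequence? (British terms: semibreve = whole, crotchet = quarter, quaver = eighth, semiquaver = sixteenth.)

2

One bar of 9/8 = 18 sixteenth notes.
Convert each value to sixteenth notes: semibreve = 16; dotted crotchet = 6; semiquaver = 1; quaver rest = 2; semibreve = 16; crotchet rest = 4.
Adding: 16 + 6 + 1 + 2 + 16 + 4 = 45.
45 ÷ 18 = 2 complete bars with 9 left over.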